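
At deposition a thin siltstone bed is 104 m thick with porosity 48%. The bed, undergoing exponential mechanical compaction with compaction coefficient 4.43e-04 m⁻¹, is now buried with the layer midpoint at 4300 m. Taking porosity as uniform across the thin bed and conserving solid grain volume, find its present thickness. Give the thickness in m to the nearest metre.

Working in km (1 km = 1000 m; c in km⁻¹ = c in m⁻¹ × 1000):
Porosity at 4.3 km: phi = 0.48·exp(−0.443×4.3) = 0.0714
Solid-volume conservation: h(1−phi) = h₀(1−phi₀) ⇒ h = h₀·(1−phi₀)/(1−phi)
h = 0.104 × (1 − 0.48)/(1 − 0.0714) = 0.104 × 0.5600 = 0.0582 km

58 m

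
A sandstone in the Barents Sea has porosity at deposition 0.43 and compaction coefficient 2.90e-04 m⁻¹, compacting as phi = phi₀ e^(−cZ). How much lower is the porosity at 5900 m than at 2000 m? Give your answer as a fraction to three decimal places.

0.163

Working in km (1 km = 1000 m; c in km⁻¹ = c in m⁻¹ × 1000):
phi(2) = 0.43·e^(−0.29×2) = 0.2408
phi(5.9) = 0.43·e^(−0.29×5.9) = 0.0777
Δphi = 0.2408 − 0.0777 = 0.1631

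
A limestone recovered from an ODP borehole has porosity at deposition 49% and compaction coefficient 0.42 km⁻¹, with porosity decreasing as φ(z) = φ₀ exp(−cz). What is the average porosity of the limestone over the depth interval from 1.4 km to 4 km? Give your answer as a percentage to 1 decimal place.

⟨φ⟩ = (1/(z₂−z₁)) ∫ φ₀ e^(−cz) dz = φ₀·(e^(−c·z₁) − e^(−c·z₂)) / (c·(z₂−z₁))
e^(−0.42×1.4) = 0.5554; e^(−0.42×4) = 0.1864
⟨φ⟩ = 0.49 × (0.5554 − 0.1864) / (0.42 × 2.6) = 0.49 × 0.3380 = 0.1656

16.6%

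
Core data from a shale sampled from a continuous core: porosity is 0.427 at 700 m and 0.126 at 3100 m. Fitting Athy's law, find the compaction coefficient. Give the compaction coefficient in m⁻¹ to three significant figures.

0.000509 m⁻¹

Working in km (1 km = 1000 m; c in km⁻¹ = c in m⁻¹ × 1000):
Athy: n(z) = n₀ e^(−cz) ⇒ n₁/n₂ = e^{c(z₂−z₁)} ⇒ c = ln(n₁/n₂)/(z₂−z₁)
c = ln(0.427/0.126) / (3.1 − 0.7) = ln(3.389) / 2.4 = 1.2205 / 2.4 = 0.5085 km⁻¹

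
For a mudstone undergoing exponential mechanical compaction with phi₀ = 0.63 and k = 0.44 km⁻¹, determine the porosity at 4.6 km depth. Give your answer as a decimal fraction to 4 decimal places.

0.0832

phi = phi₀·exp(−k·d) = 0.63 × exp(−0.44 × 4.6) = 0.63 × exp(−2.024)
  = 0.63 × 0.1321 = 0.0832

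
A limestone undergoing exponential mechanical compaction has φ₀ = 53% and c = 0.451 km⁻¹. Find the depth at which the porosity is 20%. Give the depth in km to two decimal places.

Invert Athy's law: d = ln(φ₀/φ) / c
d = ln(0.53/0.2) / 0.451 = ln(2.65) / 0.451 = 0.9746 / 0.451 = 2.161 km

2.16 km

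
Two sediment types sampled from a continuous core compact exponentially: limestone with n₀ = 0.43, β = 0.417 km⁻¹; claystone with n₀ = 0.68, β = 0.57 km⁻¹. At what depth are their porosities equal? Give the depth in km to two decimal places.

3.00 km

Set n₀ₐ e^(−βₐZ) = n₀ᵦ e^(−βᵦZ) ⇒ ln(n₀ₐ/n₀ᵦ) = (βₐ − βᵦ)·Z
Z = ln(0.43/0.68) / (0.417 − 0.57) = -0.4583 / -0.153 = 2.995 km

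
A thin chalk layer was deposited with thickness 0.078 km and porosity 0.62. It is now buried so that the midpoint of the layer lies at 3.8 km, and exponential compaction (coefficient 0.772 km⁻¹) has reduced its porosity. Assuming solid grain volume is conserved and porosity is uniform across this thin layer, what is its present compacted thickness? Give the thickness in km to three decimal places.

Porosity at 3.8 km: φ = 0.62·exp(−0.772×3.8) = 0.0330
Solid-volume conservation: h(1−φ) = h₀(1−φ₀) ⇒ h = h₀·(1−φ₀)/(1−φ)
h = 0.078 × (1 − 0.62)/(1 − 0.0330) = 0.078 × 0.3930 = 0.0307 km

0.031 km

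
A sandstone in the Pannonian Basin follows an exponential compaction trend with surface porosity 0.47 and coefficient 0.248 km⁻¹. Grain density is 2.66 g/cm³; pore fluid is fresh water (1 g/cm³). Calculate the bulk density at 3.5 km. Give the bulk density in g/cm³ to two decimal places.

2.33 g/cm³

Porosity at depth: n = 0.47·exp(−0.248×3.5) = 0.47×0.4198 = 0.1973
Bulk density: ρ_b = (1−n)ρ_g + n·ρ_f = 0.8027×2.66 + 0.1973×1
       = 2.135 + 0.197 = 2.332 g/cm³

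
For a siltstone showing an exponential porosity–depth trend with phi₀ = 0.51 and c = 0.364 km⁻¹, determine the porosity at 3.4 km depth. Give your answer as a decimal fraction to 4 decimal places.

0.1479

phi = phi₀·exp(−c·z) = 0.51 × exp(−0.364 × 3.4) = 0.51 × exp(−1.238)
  = 0.51 × 0.2901 = 0.1479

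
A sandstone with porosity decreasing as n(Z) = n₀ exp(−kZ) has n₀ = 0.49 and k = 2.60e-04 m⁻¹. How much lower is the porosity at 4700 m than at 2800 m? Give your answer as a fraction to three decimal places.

Working in km (1 km = 1000 m; k in km⁻¹ = k in m⁻¹ × 1000):
n(2.8) = 0.49·e^(−0.26×2.8) = 0.2366
n(4.7) = 0.49·e^(−0.26×4.7) = 0.1444
Δn = 0.2366 − 0.1444 = 0.0922

0.092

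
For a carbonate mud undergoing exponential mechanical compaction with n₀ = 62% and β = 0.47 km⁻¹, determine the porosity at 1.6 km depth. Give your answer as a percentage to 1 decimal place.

29.2%

n = n₀·exp(−β·z) = 0.62 × exp(−0.47 × 1.6) = 0.62 × exp(−0.752)
  = 0.62 × 0.4714 = 0.2923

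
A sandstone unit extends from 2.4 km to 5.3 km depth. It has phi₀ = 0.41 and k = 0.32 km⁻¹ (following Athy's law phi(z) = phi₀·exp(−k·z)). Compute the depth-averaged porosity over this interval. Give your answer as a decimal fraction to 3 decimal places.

0.124

⟨phi⟩ = (1/(z₂−z₁)) ∫ phi₀ e^(−kz) dz = phi₀·(e^(−k·z₁) − e^(−k·z₂)) / (k·(z₂−z₁))
e^(−0.32×2.4) = 0.4639; e^(−0.32×5.3) = 0.1834
⟨phi⟩ = 0.41 × (0.4639 − 0.1834) / (0.32 × 2.9) = 0.41 × 0.3023 = 0.1239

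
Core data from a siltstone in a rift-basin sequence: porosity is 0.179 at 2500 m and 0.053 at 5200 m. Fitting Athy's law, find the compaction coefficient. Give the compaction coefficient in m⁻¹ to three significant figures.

Working in km (1 km = 1000 m; c in km⁻¹ = c in m⁻¹ × 1000):
Athy: n(d) = n₀ e^(−cd) ⇒ n₁/n₂ = e^{c(d₂−d₁)} ⇒ c = ln(n₁/n₂)/(d₂−d₁)
c = ln(0.179/0.053) / (5.2 − 2.5) = ln(3.377) / 2.7 = 1.2171 / 2.7 = 0.4508 km⁻¹

0.000451 m⁻¹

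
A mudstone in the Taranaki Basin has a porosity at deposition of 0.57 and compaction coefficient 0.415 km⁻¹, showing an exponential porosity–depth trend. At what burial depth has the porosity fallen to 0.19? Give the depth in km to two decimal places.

Invert Athy's law: z = ln(phi₀/phi) / c
z = ln(0.57/0.19) / 0.415 = ln(3) / 0.415 = 1.0986 / 0.415 = 2.647 km

2.65 km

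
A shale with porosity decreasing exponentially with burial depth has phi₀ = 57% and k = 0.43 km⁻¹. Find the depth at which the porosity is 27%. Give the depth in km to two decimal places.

Invert Athy's law: Z = ln(phi₀/phi) / k
Z = ln(0.57/0.27) / 0.43 = ln(2.111) / 0.43 = 0.7472 / 0.43 = 1.738 km

1.74 km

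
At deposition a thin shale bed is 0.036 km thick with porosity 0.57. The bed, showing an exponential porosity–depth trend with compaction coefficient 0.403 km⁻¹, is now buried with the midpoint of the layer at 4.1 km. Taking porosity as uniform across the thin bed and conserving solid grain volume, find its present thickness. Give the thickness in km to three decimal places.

0.017 km

Porosity at 4.1 km: φ = 0.57·exp(−0.403×4.1) = 0.1092
Solid-volume conservation: h(1−φ) = h₀(1−φ₀) ⇒ h = h₀·(1−φ₀)/(1−φ)
h = 0.036 × (1 − 0.57)/(1 − 0.1092) = 0.036 × 0.4827 = 0.0174 km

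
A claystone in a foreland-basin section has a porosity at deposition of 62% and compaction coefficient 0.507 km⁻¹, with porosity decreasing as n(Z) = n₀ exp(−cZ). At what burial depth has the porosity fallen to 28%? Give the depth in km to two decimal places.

1.57 km

Invert Athy's law: Z = ln(n₀/n) / c
Z = ln(0.62/0.28) / 0.507 = ln(2.214) / 0.507 = 0.7949 / 0.507 = 1.568 km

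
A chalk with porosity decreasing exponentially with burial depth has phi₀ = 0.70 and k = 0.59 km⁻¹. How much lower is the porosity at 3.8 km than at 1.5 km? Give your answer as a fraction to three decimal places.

0.215

phi(1.5) = 0.7·e^(−0.59×1.5) = 0.2889
phi(3.8) = 0.7·e^(−0.59×3.8) = 0.0744
Δphi = 0.2889 − 0.0744 = 0.2145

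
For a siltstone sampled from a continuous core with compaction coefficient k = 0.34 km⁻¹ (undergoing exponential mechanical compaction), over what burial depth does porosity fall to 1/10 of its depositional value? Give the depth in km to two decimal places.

φ/φ₀ = 1/10 ⇒ exp(−k·z) = 1/10 ⇒ z = ln(10) / k
z = 2.3026 / 0.34 = 6.772 km

6.77 km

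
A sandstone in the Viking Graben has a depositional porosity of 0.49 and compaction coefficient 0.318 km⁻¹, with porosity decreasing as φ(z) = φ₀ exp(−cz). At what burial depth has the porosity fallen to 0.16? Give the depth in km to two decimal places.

3.52 km

Invert Athy's law: z = ln(φ₀/φ) / c
z = ln(0.49/0.16) / 0.318 = ln(3.062) / 0.318 = 1.1192 / 0.318 = 3.520 km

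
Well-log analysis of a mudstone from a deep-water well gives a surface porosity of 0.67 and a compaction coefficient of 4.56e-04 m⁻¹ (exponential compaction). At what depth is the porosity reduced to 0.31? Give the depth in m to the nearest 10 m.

1690 m

Working in km (1 km = 1000 m; c in km⁻¹ = c in m⁻¹ × 1000):
Invert Athy's law: z = ln(φ₀/φ) / c
z = ln(0.67/0.31) / 0.456 = ln(2.161) / 0.456 = 0.7707 / 0.456 = 1.690 km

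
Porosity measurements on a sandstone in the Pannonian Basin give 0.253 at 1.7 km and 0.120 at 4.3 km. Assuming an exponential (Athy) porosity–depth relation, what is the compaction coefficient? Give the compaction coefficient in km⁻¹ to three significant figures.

Athy: n(z) = n₀ e^(−kz) ⇒ n₁/n₂ = e^{k(z₂−z₁)} ⇒ k = ln(n₁/n₂)/(z₂−z₁)
k = ln(0.253/0.12) / (4.3 − 1.7) = ln(2.108) / 2.6 = 0.7459 / 2.6 = 0.2869 km⁻¹

0.287 km⁻¹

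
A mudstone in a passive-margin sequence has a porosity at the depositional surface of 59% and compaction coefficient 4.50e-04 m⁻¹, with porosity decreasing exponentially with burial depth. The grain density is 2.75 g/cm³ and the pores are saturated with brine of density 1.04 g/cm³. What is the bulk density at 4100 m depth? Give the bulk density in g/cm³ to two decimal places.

2.59 g/cm³

Working in km (1 km = 1000 m; k in km⁻¹ = k in m⁻¹ × 1000):
Porosity at depth: phi = 0.59·exp(−0.45×4.1) = 0.59×0.1580 = 0.0932
Bulk density: ρ_b = (1−phi)ρ_g + phi·ρ_f = 0.9068×2.75 + 0.0932×1.04
       = 2.494 + 0.097 = 2.591 g/cm³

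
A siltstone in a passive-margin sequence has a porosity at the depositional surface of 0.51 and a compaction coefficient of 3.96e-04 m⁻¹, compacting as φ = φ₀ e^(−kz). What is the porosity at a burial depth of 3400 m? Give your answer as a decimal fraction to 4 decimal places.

Working in km (1 km = 1000 m; k in km⁻¹ = k in m⁻¹ × 1000):
φ = φ₀·exp(−k·z) = 0.51 × exp(−0.396 × 3.4) = 0.51 × exp(−1.346)
  = 0.51 × 0.2602 = 0.1327

0.1327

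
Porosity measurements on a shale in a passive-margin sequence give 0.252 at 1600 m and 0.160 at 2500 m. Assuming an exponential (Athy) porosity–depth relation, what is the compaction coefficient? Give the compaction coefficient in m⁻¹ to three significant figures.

0.000505 m⁻¹

Working in km (1 km = 1000 m; k in km⁻¹ = k in m⁻¹ × 1000):
Athy: phi(d) = phi₀ e^(−kd) ⇒ phi₁/phi₂ = e^{k(d₂−d₁)} ⇒ k = ln(phi₁/phi₂)/(d₂−d₁)
k = ln(0.252/0.16) / (2.5 − 1.6) = ln(1.575) / 0.9 = 0.4543 / 0.9 = 0.5047 km⁻¹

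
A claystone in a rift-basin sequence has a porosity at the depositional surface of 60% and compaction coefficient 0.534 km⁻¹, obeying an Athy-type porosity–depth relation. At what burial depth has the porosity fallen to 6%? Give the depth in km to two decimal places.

4.31 km

Invert Athy's law: d = ln(φ₀/φ) / k
d = ln(0.6/0.06) / 0.534 = ln(10) / 0.534 = 2.3026 / 0.534 = 4.312 km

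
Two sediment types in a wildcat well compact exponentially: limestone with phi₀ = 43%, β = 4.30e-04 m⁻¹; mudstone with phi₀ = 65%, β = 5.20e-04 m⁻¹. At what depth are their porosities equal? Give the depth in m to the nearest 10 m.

Working in km (1 km = 1000 m; β in km⁻¹ = β in m⁻¹ × 1000):
Set phi₀ₐ e^(−βₐZ) = phi₀ᵦ e^(−βᵦZ) ⇒ ln(phi₀ₐ/phi₀ᵦ) = (βₐ − βᵦ)·Z
Z = ln(0.43/0.65) / (0.43 − 0.52) = -0.4132 / -0.09 = 4.591 km

4590 m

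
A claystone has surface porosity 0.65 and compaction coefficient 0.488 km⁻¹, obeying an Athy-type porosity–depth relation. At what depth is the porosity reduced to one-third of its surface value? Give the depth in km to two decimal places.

φ/φ₀ = 1/3 ⇒ exp(−c·Z) = 1/3 ⇒ Z = ln(3) / c
Z = 1.0986 / 0.488 = 2.251 km

2.25 km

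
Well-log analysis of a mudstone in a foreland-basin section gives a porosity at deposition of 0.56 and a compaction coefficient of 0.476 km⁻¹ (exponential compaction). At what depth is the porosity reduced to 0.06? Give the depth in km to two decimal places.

Invert Athy's law: d = ln(phi₀/phi) / β
d = ln(0.56/0.06) / 0.476 = ln(9.333) / 0.476 = 2.2336 / 0.476 = 4.692 km

4.69 km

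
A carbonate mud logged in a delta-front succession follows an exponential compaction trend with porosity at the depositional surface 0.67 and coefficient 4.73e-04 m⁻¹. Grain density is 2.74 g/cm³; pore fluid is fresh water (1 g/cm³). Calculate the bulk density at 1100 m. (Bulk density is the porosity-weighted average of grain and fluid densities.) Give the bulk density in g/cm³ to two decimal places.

Working in km (1 km = 1000 m; β in km⁻¹ = β in m⁻¹ × 1000):
Porosity at depth: n = 0.67·exp(−0.473×1.1) = 0.67×0.5943 = 0.3982
Bulk density: ρ_b = (1−n)ρ_g + n·ρ_f = 0.6018×2.74 + 0.3982×1
       = 1.649 + 0.398 = 2.047 g/cm³

2.05 g/cm³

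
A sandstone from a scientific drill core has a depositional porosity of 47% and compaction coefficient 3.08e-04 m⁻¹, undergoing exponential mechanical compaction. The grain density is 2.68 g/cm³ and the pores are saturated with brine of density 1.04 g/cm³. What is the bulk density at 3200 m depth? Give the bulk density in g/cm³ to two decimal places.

2.39 g/cm³

Working in km (1 km = 1000 m; c in km⁻¹ = c in m⁻¹ × 1000):
Porosity at depth: phi = 0.47·exp(−0.308×3.2) = 0.47×0.3732 = 0.1754
Bulk density: ρ_b = (1−phi)ρ_g + phi·ρ_f = 0.8246×2.68 + 0.1754×1.04
       = 2.210 + 0.182 = 2.392 g/cm³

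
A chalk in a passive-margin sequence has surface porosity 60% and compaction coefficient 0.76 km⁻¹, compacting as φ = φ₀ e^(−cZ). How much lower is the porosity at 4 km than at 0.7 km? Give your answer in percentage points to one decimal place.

32.4 percentage points

φ(0.7) = 0.6·e^(−0.76×0.7) = 0.3525
φ(4) = 0.6·e^(−0.76×4) = 0.0287
Δφ = 0.3525 − 0.0287 = 0.3238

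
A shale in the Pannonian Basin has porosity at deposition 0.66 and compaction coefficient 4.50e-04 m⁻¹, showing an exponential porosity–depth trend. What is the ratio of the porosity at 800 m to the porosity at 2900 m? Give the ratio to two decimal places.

2.57

Working in km (1 km = 1000 m; k in km⁻¹ = k in m⁻¹ × 1000):
n(d₁)/n(d₂) = e^(−k·d₁)/e^(−k·d₂) = e^{k(d₂−d₁)}
= exp(0.45 × 2.1) = exp(0.945) = 2.5728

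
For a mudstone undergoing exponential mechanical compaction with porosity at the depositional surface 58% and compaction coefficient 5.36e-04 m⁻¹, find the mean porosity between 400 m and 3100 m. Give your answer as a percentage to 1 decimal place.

24.7%

Working in km (1 km = 1000 m; c in km⁻¹ = c in m⁻¹ × 1000):
⟨n⟩ = (1/(z₂−z₁)) ∫ n₀ e^(−cz) dz = n₀·(e^(−c·z₁) − e^(−c·z₂)) / (c·(z₂−z₁))
e^(−0.536×0.4) = 0.8070; e^(−0.536×3.1) = 0.1898
⟨n⟩ = 0.58 × (0.8070 − 0.1898) / (0.536 × 2.7) = 0.58 × 0.4265 = 0.2474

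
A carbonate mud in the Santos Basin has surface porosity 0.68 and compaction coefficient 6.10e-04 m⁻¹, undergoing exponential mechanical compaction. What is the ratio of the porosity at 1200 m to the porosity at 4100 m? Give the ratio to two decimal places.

5.86

Working in km (1 km = 1000 m; β in km⁻¹ = β in m⁻¹ × 1000):
φ(z₁)/φ(z₂) = e^(−β·z₁)/e^(−β·z₂) = e^{β(z₂−z₁)}
= exp(0.61 × 2.9) = exp(1.769) = 5.8650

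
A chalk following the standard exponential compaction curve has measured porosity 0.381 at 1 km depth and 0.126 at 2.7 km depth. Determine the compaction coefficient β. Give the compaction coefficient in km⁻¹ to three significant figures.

Athy: phi(d) = phi₀ e^(−βd) ⇒ phi₁/phi₂ = e^{β(d₂−d₁)} ⇒ β = ln(phi₁/phi₂)/(d₂−d₁)
β = ln(0.381/0.126) / (2.7 − 1) = ln(3.024) / 1.7 = 1.1065 / 1.7 = 0.6509 km⁻¹

0.651 km⁻¹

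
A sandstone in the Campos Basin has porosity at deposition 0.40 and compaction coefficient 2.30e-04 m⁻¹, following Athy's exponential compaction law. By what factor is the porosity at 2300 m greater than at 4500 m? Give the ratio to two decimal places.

Working in km (1 km = 1000 m; c in km⁻¹ = c in m⁻¹ × 1000):
φ(d₁)/φ(d₂) = e^(−c·d₁)/e^(−c·d₂) = e^{c(d₂−d₁)}
= exp(0.23 × 2.2) = exp(0.506) = 1.6586

1.66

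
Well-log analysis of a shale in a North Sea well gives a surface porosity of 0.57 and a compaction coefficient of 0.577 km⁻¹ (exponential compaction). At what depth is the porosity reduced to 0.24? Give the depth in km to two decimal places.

1.50 km

Invert Athy's law: Z = ln(phi₀/phi) / k
Z = ln(0.57/0.24) / 0.577 = ln(2.375) / 0.577 = 0.8650 / 0.577 = 1.499 km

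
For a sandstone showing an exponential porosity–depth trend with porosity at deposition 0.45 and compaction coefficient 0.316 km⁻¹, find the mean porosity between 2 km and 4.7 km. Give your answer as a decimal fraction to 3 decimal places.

0.161

⟨phi⟩ = (1/(d₂−d₁)) ∫ phi₀ e^(−kd) dd = phi₀·(e^(−k·d₁) − e^(−k·d₂)) / (k·(d₂−d₁))
e^(−0.316×2) = 0.5315; e^(−0.316×4.7) = 0.2265
⟨phi⟩ = 0.45 × (0.5315 − 0.2265) / (0.316 × 2.7) = 0.45 × 0.3576 = 0.1609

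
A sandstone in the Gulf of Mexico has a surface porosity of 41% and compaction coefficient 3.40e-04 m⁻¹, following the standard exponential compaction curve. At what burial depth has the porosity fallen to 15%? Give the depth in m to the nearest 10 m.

2960 m

Working in km (1 km = 1000 m; c in km⁻¹ = c in m⁻¹ × 1000):
Invert Athy's law: d = ln(phi₀/phi) / c
d = ln(0.41/0.15) / 0.34 = ln(2.733) / 0.34 = 1.0055 / 0.34 = 2.957 km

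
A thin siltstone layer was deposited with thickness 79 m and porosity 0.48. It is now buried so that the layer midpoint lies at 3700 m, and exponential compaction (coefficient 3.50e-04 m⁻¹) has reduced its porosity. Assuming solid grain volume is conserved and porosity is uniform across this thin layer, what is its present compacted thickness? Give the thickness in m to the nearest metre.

Working in km (1 km = 1000 m; c in km⁻¹ = c in m⁻¹ × 1000):
Porosity at 3.7 km: φ = 0.48·exp(−0.35×3.7) = 0.1315
Solid-volume conservation: h(1−φ) = h₀(1−φ₀) ⇒ h = h₀·(1−φ₀)/(1−φ)
h = 0.079 × (1 − 0.48)/(1 − 0.1315) = 0.079 × 0.5987 = 0.0473 km

47 m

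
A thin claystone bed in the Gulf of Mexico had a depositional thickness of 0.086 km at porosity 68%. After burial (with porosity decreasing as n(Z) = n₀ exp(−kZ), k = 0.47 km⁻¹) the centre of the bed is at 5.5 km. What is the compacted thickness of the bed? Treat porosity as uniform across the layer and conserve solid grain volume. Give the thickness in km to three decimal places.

0.029 km

Porosity at 5.5 km: n = 0.68·exp(−0.47×5.5) = 0.0513
Solid-volume conservation: h(1−n) = h₀(1−n₀) ⇒ h = h₀·(1−n₀)/(1−n)
h = 0.086 × (1 − 0.68)/(1 − 0.0513) = 0.086 × 0.3373 = 0.0290 km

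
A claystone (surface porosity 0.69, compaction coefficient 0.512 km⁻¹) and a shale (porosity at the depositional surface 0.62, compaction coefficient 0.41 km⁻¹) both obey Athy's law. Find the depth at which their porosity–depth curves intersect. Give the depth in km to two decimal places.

1.05 km

Set phi₀ₐ e^(−βₐz) = phi₀ᵦ e^(−βᵦz) ⇒ ln(phi₀ₐ/phi₀ᵦ) = (βₐ − βᵦ)·z
z = ln(0.69/0.62) / (0.512 − 0.41) = 0.1070 / 0.102 = 1.049 km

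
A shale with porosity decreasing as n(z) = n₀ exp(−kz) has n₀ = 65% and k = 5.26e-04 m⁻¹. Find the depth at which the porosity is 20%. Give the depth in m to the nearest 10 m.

2240 m

Working in km (1 km = 1000 m; k in km⁻¹ = k in m⁻¹ × 1000):
Invert Athy's law: z = ln(n₀/n) / k
z = ln(0.65/0.2) / 0.526 = ln(3.25) / 0.526 = 1.1787 / 0.526 = 2.241 km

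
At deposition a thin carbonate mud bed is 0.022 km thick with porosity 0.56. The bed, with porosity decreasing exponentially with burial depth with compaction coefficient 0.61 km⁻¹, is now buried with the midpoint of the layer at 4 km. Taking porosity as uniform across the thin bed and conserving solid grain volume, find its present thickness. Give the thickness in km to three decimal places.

0.010 km

Porosity at 4 km: n = 0.56·exp(−0.61×4) = 0.0488
Solid-volume conservation: h(1−n) = h₀(1−n₀) ⇒ h = h₀·(1−n₀)/(1−n)
h = 0.022 × (1 − 0.56)/(1 − 0.0488) = 0.022 × 0.4626 = 0.0102 km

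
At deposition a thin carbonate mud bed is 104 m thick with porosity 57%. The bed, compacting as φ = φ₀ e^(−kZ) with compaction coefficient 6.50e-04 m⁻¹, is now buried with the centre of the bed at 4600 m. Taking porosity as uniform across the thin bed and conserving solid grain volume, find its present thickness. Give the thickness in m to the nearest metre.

Working in km (1 km = 1000 m; k in km⁻¹ = k in m⁻¹ × 1000):
Porosity at 4.6 km: φ = 0.57·exp(−0.65×4.6) = 0.0287
Solid-volume conservation: h(1−φ) = h₀(1−φ₀) ⇒ h = h₀·(1−φ₀)/(1−φ)
h = 0.104 × (1 − 0.57)/(1 − 0.0287) = 0.104 × 0.4427 = 0.0460 km

46 m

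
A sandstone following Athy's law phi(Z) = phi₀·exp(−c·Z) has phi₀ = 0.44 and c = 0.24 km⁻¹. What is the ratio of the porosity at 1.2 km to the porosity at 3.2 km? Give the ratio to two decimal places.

phi(Z₁)/phi(Z₂) = e^(−c·Z₁)/e^(−c·Z₂) = e^{c(Z₂−Z₁)}
= exp(0.24 × 2) = exp(0.48) = 1.6161

1.62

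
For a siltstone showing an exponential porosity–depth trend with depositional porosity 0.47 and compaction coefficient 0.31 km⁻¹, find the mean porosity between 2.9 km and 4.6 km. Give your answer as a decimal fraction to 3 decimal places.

0.149

⟨φ⟩ = (1/(d₂−d₁)) ∫ φ₀ e^(−βd) dd = φ₀·(e^(−β·d₁) − e^(−β·d₂)) / (β·(d₂−d₁))
e^(−0.31×2.9) = 0.4070; e^(−0.31×4.6) = 0.2403
⟨φ⟩ = 0.47 × (0.4070 − 0.2403) / (0.31 × 1.7) = 0.47 × 0.3163 = 0.1487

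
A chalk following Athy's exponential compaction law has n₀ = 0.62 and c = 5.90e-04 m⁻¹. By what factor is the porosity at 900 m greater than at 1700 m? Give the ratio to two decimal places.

1.60

Working in km (1 km = 1000 m; c in km⁻¹ = c in m⁻¹ × 1000):
n(Z₁)/n(Z₂) = e^(−c·Z₁)/e^(−c·Z₂) = e^{c(Z₂−Z₁)}
= exp(0.59 × 0.8) = exp(0.472) = 1.6032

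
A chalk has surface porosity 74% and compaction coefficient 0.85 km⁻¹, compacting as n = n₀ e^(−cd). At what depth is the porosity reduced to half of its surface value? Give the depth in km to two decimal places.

0.82 km

n/n₀ = 1/2 ⇒ exp(−c·d) = 1/2 ⇒ d = ln(2) / c
d = 0.6931 / 0.85 = 0.815 km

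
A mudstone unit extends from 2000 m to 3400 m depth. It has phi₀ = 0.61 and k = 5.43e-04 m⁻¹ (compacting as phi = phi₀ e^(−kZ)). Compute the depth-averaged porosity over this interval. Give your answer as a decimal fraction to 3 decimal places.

Working in km (1 km = 1000 m; k in km⁻¹ = k in m⁻¹ × 1000):
⟨phi⟩ = (1/(Z₂−Z₁)) ∫ phi₀ e^(−kZ) dZ = phi₀·(e^(−k·Z₁) − e^(−k·Z₂)) / (k·(Z₂−Z₁))
e^(−0.543×2) = 0.3376; e^(−0.543×3.4) = 0.1578
⟨phi⟩ = 0.61 × (0.3376 − 0.1578) / (0.543 × 1.4) = 0.61 × 0.2364 = 0.1442

0.144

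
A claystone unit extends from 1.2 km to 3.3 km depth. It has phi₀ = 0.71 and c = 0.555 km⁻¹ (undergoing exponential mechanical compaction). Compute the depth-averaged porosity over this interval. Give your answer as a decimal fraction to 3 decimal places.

⟨phi⟩ = (1/(z₂−z₁)) ∫ phi₀ e^(−cz) dz = phi₀·(e^(−c·z₁) − e^(−c·z₂)) / (c·(z₂−z₁))
e^(−0.555×1.2) = 0.5138; e^(−0.555×3.3) = 0.1602
⟨phi⟩ = 0.71 × (0.5138 − 0.1602) / (0.555 × 2.1) = 0.71 × 0.3034 = 0.2154

0.215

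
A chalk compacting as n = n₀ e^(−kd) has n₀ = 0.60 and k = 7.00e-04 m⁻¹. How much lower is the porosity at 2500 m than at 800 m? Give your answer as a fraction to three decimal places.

Working in km (1 km = 1000 m; k in km⁻¹ = k in m⁻¹ × 1000):
n(0.8) = 0.6·e^(−0.7×0.8) = 0.3427
n(2.5) = 0.6·e^(−0.7×2.5) = 0.1043
Δn = 0.3427 − 0.1043 = 0.2385

0.238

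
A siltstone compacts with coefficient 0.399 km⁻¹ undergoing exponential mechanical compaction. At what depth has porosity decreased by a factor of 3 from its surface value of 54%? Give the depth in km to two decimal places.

φ/φ₀ = 1/3 ⇒ exp(−k·Z) = 1/3 ⇒ Z = ln(3) / k
Z = 1.0986 / 0.399 = 2.753 km

2.75 km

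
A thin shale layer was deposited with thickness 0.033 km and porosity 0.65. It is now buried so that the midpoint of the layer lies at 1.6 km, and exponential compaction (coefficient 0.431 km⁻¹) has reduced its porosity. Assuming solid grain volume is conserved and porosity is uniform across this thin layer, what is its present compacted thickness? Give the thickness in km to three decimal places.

Porosity at 1.6 km: φ = 0.65·exp(−0.431×1.6) = 0.3262
Solid-volume conservation: h(1−φ) = h₀(1−φ₀) ⇒ h = h₀·(1−φ₀)/(1−φ)
h = 0.033 × (1 − 0.65)/(1 − 0.3262) = 0.033 × 0.5194 = 0.0171 km

0.017 km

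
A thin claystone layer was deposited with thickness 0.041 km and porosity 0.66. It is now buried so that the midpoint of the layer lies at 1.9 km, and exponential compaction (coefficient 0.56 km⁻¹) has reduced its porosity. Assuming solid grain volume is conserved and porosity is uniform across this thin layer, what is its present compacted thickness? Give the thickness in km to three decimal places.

0.018 km

Porosity at 1.9 km: n = 0.66·exp(−0.56×1.9) = 0.2277
Solid-volume conservation: h(1−n) = h₀(1−n₀) ⇒ h = h₀·(1−n₀)/(1−n)
h = 0.041 × (1 − 0.66)/(1 − 0.2277) = 0.041 × 0.4403 = 0.0181 km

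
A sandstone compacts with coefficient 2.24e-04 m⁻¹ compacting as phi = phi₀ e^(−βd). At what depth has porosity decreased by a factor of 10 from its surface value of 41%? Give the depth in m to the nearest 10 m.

Working in km (1 km = 1000 m; β in km⁻¹ = β in m⁻¹ × 1000):
phi/phi₀ = 1/10 ⇒ exp(−β·d) = 1/10 ⇒ d = ln(10) / β
d = 2.3026 / 0.224 = 10.279 km

10280 m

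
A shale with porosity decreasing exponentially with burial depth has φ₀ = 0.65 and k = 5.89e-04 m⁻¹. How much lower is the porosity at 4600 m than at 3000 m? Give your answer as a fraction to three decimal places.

Working in km (1 km = 1000 m; k in km⁻¹ = k in m⁻¹ × 1000):
φ(3) = 0.65·e^(−0.589×3) = 0.1110
φ(4.6) = 0.65·e^(−0.589×4.6) = 0.0433
Δφ = 0.1110 − 0.0433 = 0.0678

0.068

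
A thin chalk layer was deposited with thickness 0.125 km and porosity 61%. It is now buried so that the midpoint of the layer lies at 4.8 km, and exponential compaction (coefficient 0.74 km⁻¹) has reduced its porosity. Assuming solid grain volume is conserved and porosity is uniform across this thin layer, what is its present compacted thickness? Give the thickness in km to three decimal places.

Porosity at 4.8 km: phi = 0.61·exp(−0.74×4.8) = 0.0175
Solid-volume conservation: h(1−phi) = h₀(1−phi₀) ⇒ h = h₀·(1−phi₀)/(1−phi)
h = 0.125 × (1 − 0.61)/(1 − 0.0175) = 0.125 × 0.3969 = 0.0496 km

0.050 km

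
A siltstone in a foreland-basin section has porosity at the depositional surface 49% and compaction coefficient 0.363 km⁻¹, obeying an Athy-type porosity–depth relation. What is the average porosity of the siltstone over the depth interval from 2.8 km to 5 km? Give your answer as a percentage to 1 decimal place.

⟨n⟩ = (1/(z₂−z₁)) ∫ n₀ e^(−cz) dz = n₀·(e^(−c·z₁) − e^(−c·z₂)) / (c·(z₂−z₁))
e^(−0.363×2.8) = 0.3619; e^(−0.363×5) = 0.1628
⟨n⟩ = 0.49 × (0.3619 − 0.1628) / (0.363 × 2.2) = 0.49 × 0.2493 = 0.1221

12.2%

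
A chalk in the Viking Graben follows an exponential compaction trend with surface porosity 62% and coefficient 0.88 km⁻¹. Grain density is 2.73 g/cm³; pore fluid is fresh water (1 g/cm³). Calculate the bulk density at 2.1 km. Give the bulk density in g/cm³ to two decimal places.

2.56 g/cm³

Porosity at depth: n = 0.62·exp(−0.88×2.1) = 0.62×0.1576 = 0.0977
Bulk density: ρ_b = (1−n)ρ_g + n·ρ_f = 0.9023×2.73 + 0.0977×1
       = 2.463 + 0.098 = 2.561 g/cm³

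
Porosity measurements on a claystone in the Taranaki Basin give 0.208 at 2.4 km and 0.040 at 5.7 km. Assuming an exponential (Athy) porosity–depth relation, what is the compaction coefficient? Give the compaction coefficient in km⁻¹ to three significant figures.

Athy: φ(d) = φ₀ e^(−βd) ⇒ φ₁/φ₂ = e^{β(d₂−d₁)} ⇒ β = ln(φ₁/φ₂)/(d₂−d₁)
β = ln(0.208/0.04) / (5.7 − 2.4) = ln(5.2) / 3.3 = 1.6487 / 3.3 = 0.4996 km⁻¹

0.500 km⁻¹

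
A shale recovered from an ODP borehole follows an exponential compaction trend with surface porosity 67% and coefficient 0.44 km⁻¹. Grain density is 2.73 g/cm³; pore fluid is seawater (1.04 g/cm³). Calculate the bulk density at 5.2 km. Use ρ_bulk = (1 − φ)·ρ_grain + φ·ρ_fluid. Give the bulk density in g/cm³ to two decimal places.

Porosity at depth: n = 0.67·exp(−0.44×5.2) = 0.67×0.1015 = 0.0680
Bulk density: ρ_b = (1−n)ρ_g + n·ρ_f = 0.9320×2.73 + 0.0680×1.04
       = 2.544 + 0.071 = 2.615 g/cm³

2.62 g/cm³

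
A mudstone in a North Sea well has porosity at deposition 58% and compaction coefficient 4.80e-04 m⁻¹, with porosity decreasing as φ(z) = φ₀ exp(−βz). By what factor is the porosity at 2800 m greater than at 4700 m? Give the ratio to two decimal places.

Working in km (1 km = 1000 m; β in km⁻¹ = β in m⁻¹ × 1000):
φ(z₁)/φ(z₂) = e^(−β·z₁)/e^(−β·z₂) = e^{β(z₂−z₁)}
= exp(0.48 × 1.9) = exp(0.912) = 2.4893

2.49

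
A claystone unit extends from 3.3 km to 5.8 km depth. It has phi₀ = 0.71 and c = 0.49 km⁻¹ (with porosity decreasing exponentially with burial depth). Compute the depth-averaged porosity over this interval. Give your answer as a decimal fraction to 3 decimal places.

0.081

⟨phi⟩ = (1/(z₂−z₁)) ∫ phi₀ e^(−cz) dz = phi₀·(e^(−c·z₁) − e^(−c·z₂)) / (c·(z₂−z₁))
e^(−0.49×3.3) = 0.1985; e^(−0.49×5.8) = 0.0583
⟨phi⟩ = 0.71 × (0.1985 − 0.0583) / (0.49 × 2.5) = 0.71 × 0.1144 = 0.0812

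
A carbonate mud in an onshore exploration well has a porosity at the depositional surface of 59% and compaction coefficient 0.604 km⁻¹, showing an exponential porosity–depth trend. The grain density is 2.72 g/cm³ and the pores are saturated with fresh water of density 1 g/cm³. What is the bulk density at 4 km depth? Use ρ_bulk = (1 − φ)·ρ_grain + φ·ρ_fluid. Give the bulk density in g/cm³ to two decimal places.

Porosity at depth: n = 0.59·exp(−0.604×4) = 0.59×0.0893 = 0.0527
Bulk density: ρ_b = (1−n)ρ_g + n·ρ_f = 0.9473×2.72 + 0.0527×1
       = 2.577 + 0.053 = 2.629 g/cm³

2.63 g/cm³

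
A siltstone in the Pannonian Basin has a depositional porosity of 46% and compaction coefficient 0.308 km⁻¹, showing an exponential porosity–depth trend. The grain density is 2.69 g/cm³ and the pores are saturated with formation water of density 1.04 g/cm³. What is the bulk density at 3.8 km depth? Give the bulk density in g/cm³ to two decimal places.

2.45 g/cm³

Porosity at depth: phi = 0.46·exp(−0.308×3.8) = 0.46×0.3102 = 0.1427
Bulk density: ρ_b = (1−phi)ρ_g + phi·ρ_f = 0.8573×2.69 + 0.1427×1.04
       = 2.306 + 0.148 = 2.455 g/cm³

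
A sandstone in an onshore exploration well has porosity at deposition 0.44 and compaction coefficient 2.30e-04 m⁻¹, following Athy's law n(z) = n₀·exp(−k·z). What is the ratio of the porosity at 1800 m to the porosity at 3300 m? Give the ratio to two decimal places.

Working in km (1 km = 1000 m; k in km⁻¹ = k in m⁻¹ × 1000):
n(z₁)/n(z₂) = e^(−k·z₁)/e^(−k·z₂) = e^{k(z₂−z₁)}
= exp(0.23 × 1.5) = exp(0.345) = 1.4120

1.41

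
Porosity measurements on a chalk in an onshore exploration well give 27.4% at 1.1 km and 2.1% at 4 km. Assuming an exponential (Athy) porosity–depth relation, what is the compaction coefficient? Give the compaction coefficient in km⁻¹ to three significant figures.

Athy: n(z) = n₀ e^(−βz) ⇒ n₁/n₂ = e^{β(z₂−z₁)} ⇒ β = ln(n₁/n₂)/(z₂−z₁)
β = ln(0.274/0.021) / (4 − 1.1) = ln(13.05) / 2.9 = 2.5686 / 2.9 = 0.8857 km⁻¹

0.886 km⁻¹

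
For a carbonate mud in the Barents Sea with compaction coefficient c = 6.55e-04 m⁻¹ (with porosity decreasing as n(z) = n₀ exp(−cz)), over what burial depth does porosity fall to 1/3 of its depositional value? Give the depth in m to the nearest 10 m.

1680 m

Working in km (1 km = 1000 m; c in km⁻¹ = c in m⁻¹ × 1000):
n/n₀ = 1/3 ⇒ exp(−c·z) = 1/3 ⇒ z = ln(3) / c
z = 1.0986 / 0.655 = 1.677 km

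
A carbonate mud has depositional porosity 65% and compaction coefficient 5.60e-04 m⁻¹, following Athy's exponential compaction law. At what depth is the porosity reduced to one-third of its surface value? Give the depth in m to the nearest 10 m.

1960 m

Working in km (1 km = 1000 m; k in km⁻¹ = k in m⁻¹ × 1000):
φ/φ₀ = 1/3 ⇒ exp(−k·z) = 1/3 ⇒ z = ln(3) / k
z = 1.0986 / 0.56 = 1.962 km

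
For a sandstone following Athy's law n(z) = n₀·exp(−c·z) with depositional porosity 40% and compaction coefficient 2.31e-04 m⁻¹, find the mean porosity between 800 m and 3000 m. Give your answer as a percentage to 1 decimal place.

26.1%

Working in km (1 km = 1000 m; c in km⁻¹ = c in m⁻¹ × 1000):
⟨n⟩ = (1/(z₂−z₁)) ∫ n₀ e^(−cz) dz = n₀·(e^(−c·z₁) − e^(−c·z₂)) / (c·(z₂−z₁))
e^(−0.231×0.8) = 0.8313; e^(−0.231×3) = 0.5001
⟨n⟩ = 0.4 × (0.8313 − 0.5001) / (0.231 × 2.2) = 0.4 × 0.6517 = 0.2607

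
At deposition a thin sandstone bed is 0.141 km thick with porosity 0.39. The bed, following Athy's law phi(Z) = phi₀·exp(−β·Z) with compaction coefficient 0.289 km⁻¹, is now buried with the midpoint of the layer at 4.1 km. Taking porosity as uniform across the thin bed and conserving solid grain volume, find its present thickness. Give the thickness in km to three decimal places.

Porosity at 4.1 km: phi = 0.39·exp(−0.289×4.1) = 0.1193
Solid-volume conservation: h(1−phi) = h₀(1−phi₀) ⇒ h = h₀·(1−phi₀)/(1−phi)
h = 0.141 × (1 − 0.39)/(1 − 0.1193) = 0.141 × 0.6926 = 0.0977 km

0.098 km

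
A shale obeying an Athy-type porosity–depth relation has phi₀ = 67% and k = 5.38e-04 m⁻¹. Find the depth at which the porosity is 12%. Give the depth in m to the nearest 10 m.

Working in km (1 km = 1000 m; k in km⁻¹ = k in m⁻¹ × 1000):
Invert Athy's law: z = ln(phi₀/phi) / k
z = ln(0.67/0.12) / 0.538 = ln(5.583) / 0.538 = 1.7198 / 0.538 = 3.197 km

3200 m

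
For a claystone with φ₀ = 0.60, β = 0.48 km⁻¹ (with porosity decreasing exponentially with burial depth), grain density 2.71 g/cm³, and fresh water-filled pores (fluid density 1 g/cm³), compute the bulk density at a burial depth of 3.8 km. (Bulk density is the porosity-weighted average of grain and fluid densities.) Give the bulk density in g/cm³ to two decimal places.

Porosity at depth: φ = 0.6·exp(−0.48×3.8) = 0.6×0.1614 = 0.0968
Bulk density: ρ_b = (1−φ)ρ_g + φ·ρ_f = 0.9032×2.71 + 0.0968×1
       = 2.448 + 0.097 = 2.544 g/cm³

2.54 g/cm³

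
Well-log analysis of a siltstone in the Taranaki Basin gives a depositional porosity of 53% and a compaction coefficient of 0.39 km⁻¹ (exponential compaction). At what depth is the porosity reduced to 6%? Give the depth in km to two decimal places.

5.59 km

Invert Athy's law: d = ln(phi₀/phi) / k
d = ln(0.53/0.06) / 0.39 = ln(8.833) / 0.39 = 2.1785 / 0.39 = 5.586 km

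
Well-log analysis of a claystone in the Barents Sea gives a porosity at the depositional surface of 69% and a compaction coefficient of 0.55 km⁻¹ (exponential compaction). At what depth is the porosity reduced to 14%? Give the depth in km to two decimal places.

2.90 km

Invert Athy's law: d = ln(phi₀/phi) / c
d = ln(0.69/0.14) / 0.55 = ln(4.929) / 0.55 = 1.5950 / 0.55 = 2.900 km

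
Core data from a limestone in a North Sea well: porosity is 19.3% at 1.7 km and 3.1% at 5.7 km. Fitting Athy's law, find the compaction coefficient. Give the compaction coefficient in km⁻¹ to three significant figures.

0.457 km⁻¹

Athy: phi(d) = phi₀ e^(−βd) ⇒ phi₁/phi₂ = e^{β(d₂−d₁)} ⇒ β = ln(phi₁/phi₂)/(d₂−d₁)
β = ln(0.193/0.031) / (5.7 − 1.7) = ln(6.226) / 4 = 1.8287 / 4 = 0.4572 km⁻¹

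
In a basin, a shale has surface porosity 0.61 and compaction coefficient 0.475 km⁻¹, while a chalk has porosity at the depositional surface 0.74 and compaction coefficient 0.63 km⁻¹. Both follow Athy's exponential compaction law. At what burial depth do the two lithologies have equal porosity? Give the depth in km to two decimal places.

1.25 km

Set φ₀ₐ e^(−βₐz) = φ₀ᵦ e^(−βᵦz) ⇒ ln(φ₀ₐ/φ₀ᵦ) = (βₐ − βᵦ)·z
z = ln(0.61/0.74) / (0.475 − 0.63) = -0.1932 / -0.155 = 1.246 km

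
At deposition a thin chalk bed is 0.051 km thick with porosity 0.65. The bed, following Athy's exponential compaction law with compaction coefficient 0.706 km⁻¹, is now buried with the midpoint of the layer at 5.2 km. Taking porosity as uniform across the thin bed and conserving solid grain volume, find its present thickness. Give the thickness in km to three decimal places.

Porosity at 5.2 km: n = 0.65·exp(−0.706×5.2) = 0.0165
Solid-volume conservation: h(1−n) = h₀(1−n₀) ⇒ h = h₀·(1−n₀)/(1−n)
h = 0.051 × (1 − 0.65)/(1 − 0.0165) = 0.051 × 0.3559 = 0.0182 km

0.018 km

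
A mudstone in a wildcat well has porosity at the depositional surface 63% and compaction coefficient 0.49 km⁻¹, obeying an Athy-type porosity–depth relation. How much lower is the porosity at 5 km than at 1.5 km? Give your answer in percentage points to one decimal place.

φ(1.5) = 0.63·e^(−0.49×1.5) = 0.3021
φ(5) = 0.63·e^(−0.49×5) = 0.0544
Δφ = 0.3021 − 0.0544 = 0.2477

24.8 percentage points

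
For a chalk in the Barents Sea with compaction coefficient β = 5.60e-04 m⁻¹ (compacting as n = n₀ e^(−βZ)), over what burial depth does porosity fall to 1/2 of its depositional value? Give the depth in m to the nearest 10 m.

Working in km (1 km = 1000 m; β in km⁻¹ = β in m⁻¹ × 1000):
n/n₀ = 1/2 ⇒ exp(−β·Z) = 1/2 ⇒ Z = ln(2) / β
Z = 0.6931 / 0.56 = 1.238 km

1240 m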